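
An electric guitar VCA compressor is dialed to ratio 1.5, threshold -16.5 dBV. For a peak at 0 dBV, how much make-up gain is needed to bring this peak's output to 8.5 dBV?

14 dB

Without make-up, output = threshold + overshoot/1.5 = -16.5 + 11 = -5.5 dBV.
Gap to target: 14 dB.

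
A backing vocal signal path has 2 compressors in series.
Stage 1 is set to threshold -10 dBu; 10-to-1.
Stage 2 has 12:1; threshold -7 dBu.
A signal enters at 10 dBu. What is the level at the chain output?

-8 dBu

Stage 1: 20 dB above -10 dBu, reduced 10:1 to 2 dB above → -8 dBu.
Stage 2: -8 dBu ≤ -7 dBu, so stage 2 doesn't engage; output -8 dBu.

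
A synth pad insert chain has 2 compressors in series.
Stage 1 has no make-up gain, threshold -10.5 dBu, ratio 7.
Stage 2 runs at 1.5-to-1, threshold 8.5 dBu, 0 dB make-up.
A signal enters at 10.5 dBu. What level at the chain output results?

-7.5 dBu

Stage 1: 10.5 dBu is 21 dB over -10.5 dBu; at 7:1 that becomes 3 dB over, giving -7.5 dBu.
Stage 2: -7.5 dBu ≤ 8.5 dBu, so stage 2 doesn't engage; output -7.5 dBu.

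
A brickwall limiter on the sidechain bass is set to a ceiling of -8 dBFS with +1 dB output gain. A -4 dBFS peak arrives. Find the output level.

At ∞:1, everything above -8 dBFS is held at the ceiling.
Output gain then adds 1 dB: -8 + 1 = -7 dBFS.

-7 dBFS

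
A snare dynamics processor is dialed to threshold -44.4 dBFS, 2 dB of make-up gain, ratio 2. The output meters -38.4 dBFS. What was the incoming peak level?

-36.4 dBFS

Remove make-up: -38.4 − 2 = -40.4 dBFS.
That's 4 dB above the -44.4 dBFS threshold.
Input overshoot = R × output overshoot = 8 dB → input = -44.4 + 8 = -36.4 dBFS.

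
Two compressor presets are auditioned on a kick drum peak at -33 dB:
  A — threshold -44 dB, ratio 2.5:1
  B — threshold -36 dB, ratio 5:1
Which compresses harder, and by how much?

A, by 4.2 dB

A: overshoot 11 dB → output overshoot 4.4 dB → GR 6.6 dB.
B: overshoot 3 dB → output overshoot 0.6 dB → GR 2.4 dB.
A reduces 4.2 dB more.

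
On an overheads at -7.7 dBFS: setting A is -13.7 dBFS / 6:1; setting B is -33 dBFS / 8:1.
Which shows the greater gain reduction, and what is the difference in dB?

B, by 17.1375 dB

A: GR = 6 − 6/6 = 5 dB.
B: GR = 25.3 − 25.3/8 = 22.1375 dB.
B reduces 17.1375 dB more.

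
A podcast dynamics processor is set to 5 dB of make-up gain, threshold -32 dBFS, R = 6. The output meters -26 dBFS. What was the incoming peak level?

Before make-up, the level was -26 − 5 = -31 dBFS.
The compressed level sits -31 − (-32) = 1 dB over threshold.
Before 6:1 compression the overshoot was 1 × 6 = 6 dB, so input = -32 + 6 = -26 dBFS.

-26 dBFS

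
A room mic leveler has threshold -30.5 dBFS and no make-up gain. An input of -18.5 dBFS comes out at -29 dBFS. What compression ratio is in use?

Input overshoot = -18.5 − (-30.5) = 12 dB; output overshoot = -29 − (-30.5) = 1.5 dB.
Ratio = 12 / 1.5 = 8.

8:1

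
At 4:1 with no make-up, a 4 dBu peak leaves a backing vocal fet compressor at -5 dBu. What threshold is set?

Let T be the threshold. Output overshoot = (input overshoot)/R, so -5 − T = (4 − T)/4.
4·(-5 − T) = 4 − T → 3·T = -20 − 4 = -24.
T = -24/3 = -8 dBu.

-8 dBu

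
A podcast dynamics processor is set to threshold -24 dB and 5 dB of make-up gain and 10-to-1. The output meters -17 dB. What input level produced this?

Before make-up, the level was -17 − 5 = -22 dB.
The compressed level sits -22 − (-24) = 2 dB over threshold.
Undo the ratio: input overshoot = 2 × 10 = 20 dB, giving input = -4 dB.

-4 dB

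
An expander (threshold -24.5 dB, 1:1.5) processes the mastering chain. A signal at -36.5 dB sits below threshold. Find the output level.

-42.5 dB

The input is 12 dB below the -24.5 dB threshold.
A 1:1.5 expander multiplies undershoot by 1.5: 12 × 1.5 = 18 dB below threshold.
Output = -24.5 − 18 = -42.5 dB.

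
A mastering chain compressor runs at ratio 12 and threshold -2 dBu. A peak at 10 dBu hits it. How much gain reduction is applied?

The signal is 12 dB above threshold.
At 12:1, output sits 12/12 = 1 dB above threshold.
Gain reduction = 12 − 1 = 11 dB.

11 dB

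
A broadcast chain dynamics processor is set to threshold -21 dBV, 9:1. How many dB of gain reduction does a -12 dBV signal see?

The signal is 9 dB above threshold.
At 9:1, output sits 9/9 = 1 dB above threshold.
GR = overshoot in − overshoot out = 9 − 1 = 8 dB.

8 dB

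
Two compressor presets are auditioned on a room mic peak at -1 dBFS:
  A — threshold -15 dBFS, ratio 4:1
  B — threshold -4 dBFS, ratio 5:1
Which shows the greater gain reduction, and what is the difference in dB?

A, by 8.1 dB

A: GR = 14 − 14/4 = 10.5 dB.
B: GR = 3 − 3/5 = 2.4 dB.
A reduces 8.1 dB more.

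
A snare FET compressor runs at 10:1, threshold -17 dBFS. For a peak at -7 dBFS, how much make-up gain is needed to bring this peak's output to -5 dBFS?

11 dB

Overshoot 10 dB → 10/10 = 1 dB after compression, so the compressed level is -17 + 1 = -16 dBFS.
Make-up = target − compressed = -5 − (-16) = 11 dB.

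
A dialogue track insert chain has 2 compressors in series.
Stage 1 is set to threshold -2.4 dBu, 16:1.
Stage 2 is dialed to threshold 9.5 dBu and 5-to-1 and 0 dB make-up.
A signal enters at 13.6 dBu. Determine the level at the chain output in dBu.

-1.4 dBu

Stage 1: 16 dB above -2.4 dBu, reduced 16:1 to 1 dB above → -1.4 dBu.
Stage 2: -1.4 dBu ≤ 9.5 dBu, so stage 2 doesn't engage; output -1.4 dBu.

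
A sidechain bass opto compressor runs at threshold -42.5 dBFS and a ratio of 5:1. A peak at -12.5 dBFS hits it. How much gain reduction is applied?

Overshoot = -12.5 − (-42.5) = 30 dB.
A 5:1 ratio leaves 6 dB of that excess.
So the signal is attenuated by 30 − 6 = 24 dB.

24 dB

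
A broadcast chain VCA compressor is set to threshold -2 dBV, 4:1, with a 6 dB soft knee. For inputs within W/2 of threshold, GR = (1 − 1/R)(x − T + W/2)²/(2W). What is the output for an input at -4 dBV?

x − T + W/2 = -4 − (-2) + 3 = 1.
GR = (1 − 1/4) × 1² / 12 = 0.75 × 1 / 12 = 0.0625 dB.
Output = -4 − 0.0625 = -4.0625 dBV.

-4.0625 dBV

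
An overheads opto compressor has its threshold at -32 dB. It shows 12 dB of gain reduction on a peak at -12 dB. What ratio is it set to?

Input overshoot = -12 − (-32) = 20 dB.
Output overshoot = 20 − 12 = 8 dB.
Ratio = input overshoot / output overshoot = 20 / 8 = 2.5.

2.5:1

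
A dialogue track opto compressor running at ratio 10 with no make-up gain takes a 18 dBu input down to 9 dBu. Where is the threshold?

Input is 10 dB above T (since output overshoot × R = input overshoot: (9 − T)·10 = 18 − T gives T = 8 dBu).
Check: 8 + (18 − 8)/10 = 8 + 1 = 9 dBu. ✓

8 dBu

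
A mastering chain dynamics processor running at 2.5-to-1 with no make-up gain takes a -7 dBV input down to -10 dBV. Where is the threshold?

-12 dBV

Gain reduction = -7 − (-10) = 3 dB; output overshoot = GR / (R − 1) = 3 / 1.5 = 2 dB.
Threshold = output − output overshoot = -10 − 2 = -12 dBV.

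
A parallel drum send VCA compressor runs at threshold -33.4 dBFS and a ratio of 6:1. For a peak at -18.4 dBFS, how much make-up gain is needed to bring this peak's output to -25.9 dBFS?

5 dB

Overshoot 15 dB → 15/6 = 2.5 dB after compression, so the compressed level is -33.4 + 2.5 = -30.9 dBFS.
Make-up = target − compressed = -25.9 − (-30.9) = 5 dB.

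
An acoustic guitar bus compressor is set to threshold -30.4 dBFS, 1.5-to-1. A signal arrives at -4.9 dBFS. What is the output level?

-4.9 dBFS sits 25.5 dB over threshold.
The 25.5 dB excess becomes 17 dB after 1.5:1 reduction.
That puts the output at -13.4 dBFS.

-13.4 dBFS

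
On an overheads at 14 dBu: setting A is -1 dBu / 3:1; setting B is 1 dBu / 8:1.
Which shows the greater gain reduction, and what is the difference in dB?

B, by 1.375 dB

A: overshoot 15 dB → output overshoot 5 dB → GR 10 dB.
B: overshoot 13 dB → output overshoot 1.625 dB → GR 11.375 dB.
Difference: 1.375 dB in favour of B.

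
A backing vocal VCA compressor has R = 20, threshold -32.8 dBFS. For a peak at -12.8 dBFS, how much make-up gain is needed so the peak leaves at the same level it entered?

19 dB

The peak compresses to -32.8 + 20/20 = -31.8 dBFS.
To reach -12.8 dBFS requires -12.8 − (-31.8) = 19 dB of make-up.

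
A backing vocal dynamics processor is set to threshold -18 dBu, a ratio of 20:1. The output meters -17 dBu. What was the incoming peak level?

2 dBu

The compressed level sits -17 − (-18) = 1 dB over threshold.
Before 20:1 compression the overshoot was 1 × 20 = 20 dB, so input = -18 + 20 = 2 dBu.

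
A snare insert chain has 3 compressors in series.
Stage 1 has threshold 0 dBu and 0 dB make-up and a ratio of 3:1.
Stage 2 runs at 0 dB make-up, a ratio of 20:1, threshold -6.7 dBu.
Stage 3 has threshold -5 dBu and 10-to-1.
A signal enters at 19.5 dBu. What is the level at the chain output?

Stage 1: 19.5 dBu is 19.5 dB over 0 dBu; at 3:1 that becomes 6.5 dB over, giving 6.5 dBu.
Stage 2: 6.5 dBu is 13.2 dB over -6.7 dBu; at 20:1 that becomes 0.66 dB over, giving -6.04 dBu.
Stage 3: -6.04 dBu is at or below the -5 dBu threshold — no compression; output -6.04 dBu.

-6.04 dBu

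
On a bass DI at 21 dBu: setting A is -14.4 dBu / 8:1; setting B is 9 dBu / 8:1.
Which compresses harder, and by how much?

A: GR = 35.4 − 35.4/8 = 30.975 dB.
B: GR = 12 − 12/8 = 10.5 dB.
A reduces 20.475 dB more.

A, by 20.475 dB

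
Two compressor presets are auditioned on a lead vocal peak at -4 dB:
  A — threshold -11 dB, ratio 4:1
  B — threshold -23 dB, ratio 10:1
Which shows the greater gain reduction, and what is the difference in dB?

A: overshoot 7 dB → output overshoot 1.75 dB → GR 5.25 dB.
B: overshoot 19 dB → output overshoot 1.9 dB → GR 17.1 dB.
Difference: 11.85 dB in favour of B.

B, by 11.85 dB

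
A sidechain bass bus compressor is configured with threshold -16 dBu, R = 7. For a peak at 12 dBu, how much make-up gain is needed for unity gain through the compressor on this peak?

Overshoot 28 dB → 28/7 = 4 dB after compression, so the compressed level is -16 + 4 = -12 dBu.
Make-up = target − compressed = 12 − (-12) = 24 dB.

24 dB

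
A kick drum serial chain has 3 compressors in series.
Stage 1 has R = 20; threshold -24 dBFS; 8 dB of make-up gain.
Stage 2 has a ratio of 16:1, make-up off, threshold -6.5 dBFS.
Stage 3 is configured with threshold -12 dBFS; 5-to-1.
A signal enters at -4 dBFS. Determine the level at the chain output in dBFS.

-15 dBFS

Stage 1: overshoot 20 dB → 20/20 = 1 dB → -23 dBFS; +8 dB make-up → -15 dBFS.
Stage 2: -15 dBFS is at or below the -6.5 dBFS threshold — no compression; output -15 dBFS.
Stage 3: -15 dBFS is at or below the -12 dBFS threshold — no compression; output -15 dBFS.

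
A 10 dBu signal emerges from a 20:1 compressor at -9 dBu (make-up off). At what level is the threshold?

Let T be the threshold. Output overshoot = (input overshoot)/R, so -9 − T = (10 − T)/20.
20·(-9 − T) = 10 − T → 19·T = -180 − 10 = -190.
T = -190/19 = -10 dBu.

-10 dBu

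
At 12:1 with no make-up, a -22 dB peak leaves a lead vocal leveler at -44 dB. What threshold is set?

Let T be the threshold. Output overshoot = (input overshoot)/R, so -44 − T = (-22 − T)/12.
12·(-44 − T) = -22 − T → 11·T = -528 − (-22) = -506.
T = -506/11 = -46 dB.

-46 dB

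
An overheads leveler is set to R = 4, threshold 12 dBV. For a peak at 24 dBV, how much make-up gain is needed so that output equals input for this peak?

9 dB

The peak compresses to 12 + 12/4 = 15 dBV.
To reach 24 dBV requires 24 − 15 = 9 dB of make-up.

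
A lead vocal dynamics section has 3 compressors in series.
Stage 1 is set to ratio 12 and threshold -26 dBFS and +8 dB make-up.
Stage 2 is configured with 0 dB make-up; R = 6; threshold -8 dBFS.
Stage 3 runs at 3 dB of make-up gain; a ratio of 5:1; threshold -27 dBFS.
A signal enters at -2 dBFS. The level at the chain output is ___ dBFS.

-21.8 dBFS

Stage 1: 24 dB above -26 dBFS, reduced 12:1 to 2 dB above → -24 dBFS; +8 dB make-up → -16 dBFS.
Stage 2: -16 dBFS ≤ -8 dBFS, so stage 2 doesn't engage; output -16 dBFS.
Stage 3: 11 dB above -27 dBFS, reduced 5:1 to 2.2 dB above → -24.8 dBFS; +3 dB make-up → -21.8 dBFS.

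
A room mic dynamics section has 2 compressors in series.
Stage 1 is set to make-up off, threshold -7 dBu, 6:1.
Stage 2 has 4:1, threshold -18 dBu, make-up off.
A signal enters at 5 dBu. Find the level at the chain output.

-14.75 dBu

Stage 1: 5 dBu is 12 dB over -7 dBu; at 6:1 that becomes 2 dB over, giving -5 dBu.
Stage 2: overshoot 13 dB → 13/4 = 3.25 dB → -14.75 dBu.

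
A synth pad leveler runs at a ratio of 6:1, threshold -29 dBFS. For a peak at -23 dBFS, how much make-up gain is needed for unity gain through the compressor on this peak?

Without make-up, output = threshold + overshoot/6 = -29 + 1 = -28 dBFS.
Gap to target: 5 dB.

5 dB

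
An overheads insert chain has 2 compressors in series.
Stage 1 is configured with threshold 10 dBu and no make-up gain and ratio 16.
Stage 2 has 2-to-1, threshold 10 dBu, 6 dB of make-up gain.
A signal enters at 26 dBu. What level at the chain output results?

Stage 1: 26 dBu is 16 dB over 10 dBu; at 16:1 that becomes 1 dB over, giving 11 dBu.
Stage 2: overshoot 1 dB → 1/2 = 0.5 dB → 10.5 dBu; +6 dB make-up → 16.5 dBu.

16.5 dBu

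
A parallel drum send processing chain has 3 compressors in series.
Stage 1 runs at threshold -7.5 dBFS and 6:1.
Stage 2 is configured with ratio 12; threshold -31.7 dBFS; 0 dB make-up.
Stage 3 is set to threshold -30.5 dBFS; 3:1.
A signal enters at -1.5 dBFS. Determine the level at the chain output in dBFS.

-30.2 dBFS

Stage 1: 6 dB above -7.5 dBFS, reduced 6:1 to 1 dB above → -6.5 dBFS.
Stage 2: overshoot 25.2 dB → 25.2/12 = 2.1 dB → -29.6 dBFS.
Stage 3: -29.6 dBFS is 0.9 dB over -30.5 dBFS; at 3:1 that becomes 0.3 dB over, giving -30.2 dBFS.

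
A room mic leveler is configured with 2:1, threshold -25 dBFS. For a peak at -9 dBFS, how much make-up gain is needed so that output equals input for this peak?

8 dB

Without make-up, output = threshold + overshoot/2 = -25 + 8 = -17 dBFS.
Gap to target: 8 dB.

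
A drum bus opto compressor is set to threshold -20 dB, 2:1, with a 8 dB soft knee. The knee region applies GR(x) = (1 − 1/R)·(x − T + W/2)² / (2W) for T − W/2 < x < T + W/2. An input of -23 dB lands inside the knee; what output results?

-23.03125 dB

x − T + W/2 = -23 − (-20) + 4 = 1.
GR = (1 − 1/2) × 1² / 16 = 0.5 × 1 / 16 = 0.03125 dB.
Output = -23 − 0.03125 = -23.03125 dB.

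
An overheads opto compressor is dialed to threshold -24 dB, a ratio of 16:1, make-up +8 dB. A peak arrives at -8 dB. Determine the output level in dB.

-15 dB

Overshoot: -8 − (-24) = 16 dB.
The 16 dB excess becomes 1 dB after 16:1 reduction.
So the level is -24 + 1 = -23 dB; make-up adds 8 dB, giving -15 dB.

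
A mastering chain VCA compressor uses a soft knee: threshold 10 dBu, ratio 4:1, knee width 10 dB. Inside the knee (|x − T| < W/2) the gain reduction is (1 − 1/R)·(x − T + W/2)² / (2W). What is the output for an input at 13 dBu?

x − T + W/2 = 13 − 10 + 5 = 8.
GR = (1 − 1/4) × 8² / 20 = 0.75 × 64 / 20 = 2.4 dB.
Output = 13 − 2.4 = 10.6 dBu.

10.6 dBu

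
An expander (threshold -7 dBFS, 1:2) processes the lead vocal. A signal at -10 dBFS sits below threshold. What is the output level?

The input is 3 dB below the -7 dBFS threshold.
A 1:2 expander multiplies undershoot by 2: 3 × 2 = 6 dB below threshold.
Output = -7 − 6 = -13 dBFS.

-13 dBFS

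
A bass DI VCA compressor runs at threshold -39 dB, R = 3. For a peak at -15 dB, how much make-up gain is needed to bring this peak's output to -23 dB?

Without make-up, output = threshold + overshoot/3 = -39 + 8 = -31 dB.
Gap to target: 8 dB.

8 dB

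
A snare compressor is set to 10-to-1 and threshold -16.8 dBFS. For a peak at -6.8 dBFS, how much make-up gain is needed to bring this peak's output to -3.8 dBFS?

Without make-up, output = threshold + overshoot/10 = -16.8 + 1 = -15.8 dBFS.
Gap to target: 12 dB.

12 dB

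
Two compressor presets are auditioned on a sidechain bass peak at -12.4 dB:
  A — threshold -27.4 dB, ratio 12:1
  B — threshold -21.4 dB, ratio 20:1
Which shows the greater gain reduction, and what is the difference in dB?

A, by 5.2 dB

A: 15 dB over, compressed to 1.25 dB over, so 13.75 dB of GR.
B: 9 dB over, compressed to 0.45 dB over, so 8.55 dB of GR.
A reduces 5.2 dB more.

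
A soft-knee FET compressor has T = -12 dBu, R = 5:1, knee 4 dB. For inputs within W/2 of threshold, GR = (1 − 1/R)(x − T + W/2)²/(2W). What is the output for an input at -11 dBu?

x − T + W/2 = -11 − (-12) + 2 = 3.
GR = (1 − 1/5) × 3² / 8 = 0.8 × 9 / 8 = 0.9 dB.
Output = -11 − 0.9 = -11.9 dBu.

-11.9 dBu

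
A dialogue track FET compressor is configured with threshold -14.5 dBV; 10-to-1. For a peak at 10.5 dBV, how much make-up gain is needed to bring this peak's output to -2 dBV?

10 dB

Overshoot 25 dB → 25/10 = 2.5 dB after compression, so the compressed level is -14.5 + 2.5 = -12 dBV.
Make-up = target − compressed = -2 − (-12) = 10 dB.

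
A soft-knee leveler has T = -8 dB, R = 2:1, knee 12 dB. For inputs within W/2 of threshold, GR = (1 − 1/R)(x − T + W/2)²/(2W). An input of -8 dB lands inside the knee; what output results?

-8.75 dB

x − T + W/2 = -8 − (-8) + 6 = 6.
GR = (1 − 1/2) × 6² / 24 = 0.5 × 36 / 24 = 0.75 dB.
Output = -8 − 0.75 = -8.75 dB.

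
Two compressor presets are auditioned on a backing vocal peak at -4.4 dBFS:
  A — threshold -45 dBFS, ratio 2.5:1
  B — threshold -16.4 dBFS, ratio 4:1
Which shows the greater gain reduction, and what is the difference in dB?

A, by 15.36 dB

A: GR = 40.6 − 40.6/2.5 = 24.36 dB.
B: GR = 12 − 12/4 = 9 dB.
A reduces 15.36 dB more.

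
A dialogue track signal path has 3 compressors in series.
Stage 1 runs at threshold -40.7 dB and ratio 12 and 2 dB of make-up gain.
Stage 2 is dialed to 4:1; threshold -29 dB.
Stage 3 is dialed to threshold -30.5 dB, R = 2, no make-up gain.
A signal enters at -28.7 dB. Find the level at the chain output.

-37.7 dB

Stage 1: -28.7 dB is 12 dB over -40.7 dB; at 12:1 that becomes 1 dB over, giving -39.7 dB; +2 dB make-up → -37.7 dB.
Stage 2: below threshold (-37.7 ≤ -29); passes unchanged; output -37.7 dB.
Stage 3: -37.7 dB ≤ -30.5 dB, so stage 3 doesn't engage; output -37.7 dB.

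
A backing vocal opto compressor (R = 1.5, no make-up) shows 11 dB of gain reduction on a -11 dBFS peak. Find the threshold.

-44 dBFS

Input is 33 dB above T (since output overshoot × R = input overshoot: (-22 − T)·1.5 = -11 − T gives T = -44 dBFS).
Check: -44 + (-11 − (-44))/1.5 = -44 + 22 = -22 dBFS. ✓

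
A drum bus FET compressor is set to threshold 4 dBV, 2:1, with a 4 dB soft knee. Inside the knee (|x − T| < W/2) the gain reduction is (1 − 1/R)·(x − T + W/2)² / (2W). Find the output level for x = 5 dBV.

4.4375 dBV

x − T + W/2 = 5 − 4 + 2 = 3.
GR = (1 − 1/2) × 3² / 8 = 0.5 × 9 / 8 = 0.5625 dB.
Output = 5 − 0.5625 = 4.4375 dBV.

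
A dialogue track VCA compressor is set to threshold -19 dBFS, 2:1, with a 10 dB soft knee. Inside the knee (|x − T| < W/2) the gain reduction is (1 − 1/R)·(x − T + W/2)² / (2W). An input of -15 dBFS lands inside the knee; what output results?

x − T + W/2 = -15 − (-19) + 5 = 9.
GR = (1 − 1/2) × 9² / 20 = 0.5 × 81 / 20 = 2.025 dB.
Output = -15 − 2.025 = -17.025 dBFS.

-17.025 dBFS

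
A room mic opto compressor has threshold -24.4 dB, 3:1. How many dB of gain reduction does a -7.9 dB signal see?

The signal is 16.5 dB above threshold.
After 3:1 compression the overshoot becomes 16.5/3 = 5.5 dB.
Gain reduction = 16.5 − 5.5 = 11 dB.

11 dB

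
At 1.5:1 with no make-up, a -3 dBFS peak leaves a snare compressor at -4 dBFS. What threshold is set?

-6 dBFS

Let T be the threshold. Output overshoot = (input overshoot)/R, so -4 − T = (-3 − T)/1.5.
1.5·(-4 − T) = -3 − T → 0.5·T = -6 − (-3) = -3.
T = -3/0.5 = -6 dBFS.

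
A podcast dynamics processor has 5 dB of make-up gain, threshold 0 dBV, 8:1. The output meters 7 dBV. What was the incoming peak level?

16 dBV

Remove make-up: 7 − 5 = 2 dBV.
That's 2 dB above the 0 dBV threshold.
Before 8:1 compression the overshoot was 2 × 8 = 16 dB, so input = 0 + 16 = 16 dBV.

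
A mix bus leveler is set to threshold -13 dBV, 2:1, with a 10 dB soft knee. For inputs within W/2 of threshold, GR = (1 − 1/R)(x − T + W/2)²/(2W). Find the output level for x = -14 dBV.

-14.4 dBV

x − T + W/2 = -14 − (-13) + 5 = 4.
GR = (1 − 1/2) × 4² / 20 = 0.5 × 16 / 20 = 0.4 dB.
Output = -14 − 0.4 = -14.4 dBV.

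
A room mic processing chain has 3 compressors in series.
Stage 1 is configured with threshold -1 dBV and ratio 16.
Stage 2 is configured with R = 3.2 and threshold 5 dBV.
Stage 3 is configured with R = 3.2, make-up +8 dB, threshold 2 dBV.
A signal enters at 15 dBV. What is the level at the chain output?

Stage 1: overshoot 16 dB → 16/16 = 1 dB → 0 dBV.
Stage 2: below threshold (0 ≤ 5); passes unchanged; output 0 dBV.
Stage 3: below threshold (0 ≤ 2); passes unchanged; make-up brings it to 8 dBV.

8 dBV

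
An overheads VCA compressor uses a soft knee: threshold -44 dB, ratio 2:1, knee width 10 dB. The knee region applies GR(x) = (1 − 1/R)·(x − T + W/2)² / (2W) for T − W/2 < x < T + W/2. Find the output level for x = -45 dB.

x − T + W/2 = -45 − (-44) + 5 = 4.
GR = (1 − 1/2) × 4² / 20 = 0.5 × 16 / 20 = 0.4 dB.
Output = -45 − 0.4 = -45.4 dB.

-45.4 dB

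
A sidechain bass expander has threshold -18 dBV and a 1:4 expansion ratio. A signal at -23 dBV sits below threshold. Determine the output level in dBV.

-38 dBV

Undershoot = (-18) − (-23) = 5 dB.
At 1:4, that expands to 20 dB under threshold.
Output = -18 − 20 = -38 dBV.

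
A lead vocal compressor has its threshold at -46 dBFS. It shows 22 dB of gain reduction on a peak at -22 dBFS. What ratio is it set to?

12:1

Input overshoot = -22 − (-46) = 24 dB.
Output overshoot = 24 − 22 = 2 dB.
Ratio = input overshoot / output overshoot = 24 / 2 = 12.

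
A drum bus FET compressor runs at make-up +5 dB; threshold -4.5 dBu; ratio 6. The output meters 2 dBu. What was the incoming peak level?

Remove make-up: 2 − 5 = -3 dBu.
The compressed level sits -3 − (-4.5) = 1.5 dB over threshold.
Before 6:1 compression the overshoot was 1.5 × 6 = 9 dB, so input = -4.5 + 9 = 4.5 dBu.

4.5 dBu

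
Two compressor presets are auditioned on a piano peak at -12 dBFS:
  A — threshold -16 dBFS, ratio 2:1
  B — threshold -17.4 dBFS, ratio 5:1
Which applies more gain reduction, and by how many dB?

B, by 2.32 dB

A: overshoot 4 dB → output overshoot 2 dB → GR 2 dB.
B: overshoot 5.4 dB → output overshoot 1.08 dB → GR 4.32 dB.
Difference: 2.32 dB in favour of B.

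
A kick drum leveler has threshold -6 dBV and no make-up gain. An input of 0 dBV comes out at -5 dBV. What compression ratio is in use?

6:1

Input overshoot = 0 − (-6) = 6 dB; output overshoot = -5 − (-6) = 1 dB.
Ratio = 6 / 1 = 6.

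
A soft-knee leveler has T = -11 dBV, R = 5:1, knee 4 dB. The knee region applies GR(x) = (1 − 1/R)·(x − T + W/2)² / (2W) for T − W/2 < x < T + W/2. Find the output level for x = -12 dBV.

x − T + W/2 = -12 − (-11) + 2 = 1.
GR = (1 − 1/5) × 1² / 8 = 0.8 × 1 / 8 = 0.1 dB.
Output = -12 − 0.1 = -12.1 dBV.

-12.1 dBV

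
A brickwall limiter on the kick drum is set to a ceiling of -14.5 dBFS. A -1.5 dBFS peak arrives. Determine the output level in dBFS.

-14.5 dBFS

The limiter clamps the peak to its -14.5 dBFS ceiling.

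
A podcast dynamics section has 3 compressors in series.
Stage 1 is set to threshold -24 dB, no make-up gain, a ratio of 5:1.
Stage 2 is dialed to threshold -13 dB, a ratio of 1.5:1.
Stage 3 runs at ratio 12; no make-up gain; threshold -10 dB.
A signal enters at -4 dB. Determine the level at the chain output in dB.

-20 dB

Stage 1: overshoot 20 dB → 20/5 = 4 dB → -20 dB.
Stage 2: -20 dB is at or below the -13 dB threshold — no compression; output -20 dB.
Stage 3: -20 dB is at or below the -10 dB threshold — no compression; output -20 dB.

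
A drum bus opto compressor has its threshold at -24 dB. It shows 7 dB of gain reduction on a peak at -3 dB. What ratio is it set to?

1.5:1

Input overshoot = -3 − (-24) = 21 dB.
Output overshoot = 21 − 7 = 14 dB.
Ratio = input overshoot / output overshoot = 21 / 14 = 1.5.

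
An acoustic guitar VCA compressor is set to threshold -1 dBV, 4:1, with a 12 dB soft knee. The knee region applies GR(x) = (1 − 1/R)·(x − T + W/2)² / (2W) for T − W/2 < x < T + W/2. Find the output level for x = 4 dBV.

0.21875 dBV

x − T + W/2 = 4 − (-1) + 6 = 11.
GR = (1 − 1/4) × 11² / 24 = 0.75 × 121 / 24 = 3.78125 dB.
Output = 4 − 3.78125 = 0.21875 dBV.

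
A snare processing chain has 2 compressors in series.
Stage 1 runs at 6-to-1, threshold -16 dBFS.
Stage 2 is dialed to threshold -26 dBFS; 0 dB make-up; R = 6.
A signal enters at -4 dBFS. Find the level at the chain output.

-24 dBFS

Stage 1: overshoot 12 dB → 12/6 = 2 dB → -14 dBFS.
Stage 2: 12 dB above -26 dBFS, reduced 6:1 to 2 dB above → -24 dBFS.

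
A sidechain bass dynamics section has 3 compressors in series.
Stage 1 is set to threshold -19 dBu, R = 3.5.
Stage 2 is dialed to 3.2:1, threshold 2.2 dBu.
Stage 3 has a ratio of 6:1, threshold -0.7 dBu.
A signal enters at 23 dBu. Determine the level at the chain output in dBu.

-7 dBu

Stage 1: overshoot 42 dB → 42/3.5 = 12 dB → -7 dBu.
Stage 2: below threshold (-7 ≤ 2.2); passes unchanged; output -7 dBu.
Stage 3: -7 dBu is at or below the -0.7 dBu threshold — no compression; output -7 dBu.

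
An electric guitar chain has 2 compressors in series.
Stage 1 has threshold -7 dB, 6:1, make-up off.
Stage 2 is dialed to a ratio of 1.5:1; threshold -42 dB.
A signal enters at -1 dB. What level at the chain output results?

-18 dB

Stage 1: overshoot 6 dB → 6/6 = 1 dB → -6 dB.
Stage 2: -6 dB is 36 dB over -42 dB; at 1.5:1 that becomes 24 dB over, giving -18 dB.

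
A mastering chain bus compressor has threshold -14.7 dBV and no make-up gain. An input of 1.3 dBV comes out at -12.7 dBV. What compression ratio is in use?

Input overshoot = 1.3 − (-14.7) = 16 dB; output overshoot = -12.7 − (-14.7) = 2 dB.
Ratio = 16 / 2 = 8.

8:1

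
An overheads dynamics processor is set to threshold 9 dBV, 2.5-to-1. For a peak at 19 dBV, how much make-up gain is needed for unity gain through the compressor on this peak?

The peak compresses to 9 + 10/2.5 = 13 dBV.
To reach 19 dBV requires 19 − 13 = 6 dB of make-up.

6 dB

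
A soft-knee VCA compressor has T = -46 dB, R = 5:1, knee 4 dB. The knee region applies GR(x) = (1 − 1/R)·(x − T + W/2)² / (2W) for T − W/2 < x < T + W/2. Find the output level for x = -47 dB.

x − T + W/2 = -47 − (-46) + 2 = 1.
GR = (1 − 1/5) × 1² / 8 = 0.8 × 1 / 8 = 0.1 dB.
Output = -47 − 0.1 = -47.1 dB.

-47.1 dB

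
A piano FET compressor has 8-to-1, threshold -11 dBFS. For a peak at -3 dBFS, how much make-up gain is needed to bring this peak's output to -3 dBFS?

7 dB

Without make-up, output = threshold + overshoot/8 = -11 + 1 = -10 dBFS.
Gap to target: 7 dB.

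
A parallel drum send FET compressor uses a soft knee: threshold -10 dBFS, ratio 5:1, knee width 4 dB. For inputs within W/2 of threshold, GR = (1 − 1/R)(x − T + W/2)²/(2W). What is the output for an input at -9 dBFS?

x − T + W/2 = -9 − (-10) + 2 = 3.
GR = (1 − 1/5) × 3² / 8 = 0.8 × 9 / 8 = 0.9 dB.
Output = -9 − 0.9 = -9.9 dBFS.

-9.9 dBFS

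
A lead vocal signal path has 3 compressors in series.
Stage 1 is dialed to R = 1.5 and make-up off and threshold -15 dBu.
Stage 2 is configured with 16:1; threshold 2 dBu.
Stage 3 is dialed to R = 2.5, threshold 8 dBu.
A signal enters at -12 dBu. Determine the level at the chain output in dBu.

Stage 1: 3 dB above -15 dBu, reduced 1.5:1 to 2 dB above → -13 dBu.
Stage 2: below threshold (-13 ≤ 2); passes unchanged; output -13 dBu.
Stage 3: below threshold (-13 ≤ 8); passes unchanged; output -13 dBu.

-13 dBu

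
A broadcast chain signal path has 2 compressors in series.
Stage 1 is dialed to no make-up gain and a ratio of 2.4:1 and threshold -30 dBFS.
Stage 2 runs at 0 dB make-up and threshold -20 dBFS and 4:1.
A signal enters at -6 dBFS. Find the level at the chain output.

Stage 1: 24 dB above -30 dBFS, reduced 2.4:1 to 10 dB above → -20 dBFS.
Stage 2: -20 dBFS is at or below the -20 dBFS threshold — no compression; output -20 dBFS.

-20 dBFS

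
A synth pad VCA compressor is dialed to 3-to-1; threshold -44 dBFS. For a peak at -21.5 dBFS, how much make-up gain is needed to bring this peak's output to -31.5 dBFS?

5 dB

Without make-up, output = threshold + overshoot/3 = -44 + 7.5 = -36.5 dBFS.
Gap to target: 5 dB.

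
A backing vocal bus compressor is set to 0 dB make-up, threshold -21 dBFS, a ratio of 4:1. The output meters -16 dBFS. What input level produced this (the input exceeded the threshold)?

-1 dBFS

Post-compression overshoot = -16 − (-21) = 5 dB.
Before 4:1 compression the overshoot was 5 × 4 = 20 dB, so input = -21 + 20 = -1 dBFS.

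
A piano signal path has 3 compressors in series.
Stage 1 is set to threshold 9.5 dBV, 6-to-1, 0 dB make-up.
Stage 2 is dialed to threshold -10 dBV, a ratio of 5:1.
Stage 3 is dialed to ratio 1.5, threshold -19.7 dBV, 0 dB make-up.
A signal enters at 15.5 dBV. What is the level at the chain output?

Stage 1: 15.5 dBV is 6 dB over 9.5 dBV; at 6:1 that becomes 1 dB over, giving 10.5 dBV.
Stage 2: 20.5 dB above -10 dBV, reduced 5:1 to 4.1 dB above → -5.9 dBV.
Stage 3: -5.9 dBV is 13.8 dB over -19.7 dBV; at 1.5:1 that becomes 9.2 dB over, giving -10.5 dBV.

-10.5 dBV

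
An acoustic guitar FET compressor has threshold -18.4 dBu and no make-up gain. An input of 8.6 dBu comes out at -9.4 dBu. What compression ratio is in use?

3:1

Input overshoot = 8.6 − (-18.4) = 27 dB; output overshoot = -9.4 − (-18.4) = 9 dB.
Ratio = 27 / 9 = 3.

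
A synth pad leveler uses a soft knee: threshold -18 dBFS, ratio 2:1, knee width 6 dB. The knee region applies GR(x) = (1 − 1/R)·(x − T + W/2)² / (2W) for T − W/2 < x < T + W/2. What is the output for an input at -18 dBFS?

x − T + W/2 = -18 − (-18) + 3 = 3.
GR = (1 − 1/2) × 3² / 12 = 0.5 × 9 / 12 = 0.375 dB.
Output = -18 − 0.375 = -18.375 dBFS.

-18.375 dBFS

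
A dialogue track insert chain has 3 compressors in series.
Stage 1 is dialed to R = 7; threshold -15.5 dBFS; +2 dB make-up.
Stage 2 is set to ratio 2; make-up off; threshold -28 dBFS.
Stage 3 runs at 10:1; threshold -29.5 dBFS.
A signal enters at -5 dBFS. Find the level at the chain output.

Stage 1: overshoot 10.5 dB → 10.5/7 = 1.5 dB → -14 dBFS; +2 dB make-up → -12 dBFS.
Stage 2: 16 dB above -28 dBFS, reduced 2:1 to 8 dB above → -20 dBFS.
Stage 3: 9.5 dB above -29.5 dBFS, reduced 10:1 to 0.95 dB above → -28.55 dBFS.

-28.55 dBFS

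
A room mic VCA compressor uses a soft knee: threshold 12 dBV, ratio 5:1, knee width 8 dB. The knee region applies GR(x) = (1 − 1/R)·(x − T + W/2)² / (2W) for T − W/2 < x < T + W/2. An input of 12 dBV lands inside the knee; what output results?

x − T + W/2 = 12 − 12 + 4 = 4.
GR = (1 − 1/5) × 4² / 16 = 0.8 × 16 / 16 = 0.8 dB.
Output = 12 − 0.8 = 11.2 dBV.

11.2 dBV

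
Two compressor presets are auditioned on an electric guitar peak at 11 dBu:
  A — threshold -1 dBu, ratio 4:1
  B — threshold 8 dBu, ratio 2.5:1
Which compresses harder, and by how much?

A: overshoot 12 dB → output overshoot 3 dB → GR 9 dB.
B: overshoot 3 dB → output overshoot 1.2 dB → GR 1.8 dB.
A applies 7.2 dB more gain reduction.

A, by 7.2 dB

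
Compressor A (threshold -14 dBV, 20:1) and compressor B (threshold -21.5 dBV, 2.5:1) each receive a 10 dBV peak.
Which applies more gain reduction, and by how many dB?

A: GR = 24 − 24/20 = 22.8 dB.
B: GR = 31.5 − 31.5/2.5 = 18.9 dB.
A applies 3.9 dB more gain reduction.

A, by 3.9 dB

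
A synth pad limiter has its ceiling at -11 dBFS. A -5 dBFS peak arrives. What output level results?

-11 dBFS

The limiter clamps the peak to its -11 dBFS ceiling.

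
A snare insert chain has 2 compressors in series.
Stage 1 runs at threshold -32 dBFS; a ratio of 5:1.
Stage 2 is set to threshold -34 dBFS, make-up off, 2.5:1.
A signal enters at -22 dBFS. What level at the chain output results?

Stage 1: overshoot 10 dB → 10/5 = 2 dB → -30 dBFS.
Stage 2: -30 dBFS is 4 dB over -34 dBFS; at 2.5:1 that becomes 1.6 dB over, giving -32.4 dBFS.

-32.4 dBFS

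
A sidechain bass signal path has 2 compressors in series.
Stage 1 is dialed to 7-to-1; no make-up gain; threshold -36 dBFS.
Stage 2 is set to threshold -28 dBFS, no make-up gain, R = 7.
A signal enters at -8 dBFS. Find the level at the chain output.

Stage 1: -8 dBFS is 28 dB over -36 dBFS; at 7:1 that becomes 4 dB over, giving -32 dBFS.
Stage 2: -32 dBFS is at or below the -28 dBFS threshold — no compression; output -32 dBFS.

-32 dBFS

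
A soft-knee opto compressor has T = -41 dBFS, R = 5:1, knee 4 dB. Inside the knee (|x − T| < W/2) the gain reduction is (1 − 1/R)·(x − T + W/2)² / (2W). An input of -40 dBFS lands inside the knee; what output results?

x − T + W/2 = -40 − (-41) + 2 = 3.
GR = (1 − 1/5) × 3² / 8 = 0.8 × 9 / 8 = 0.9 dB.
Output = -40 − 0.9 = -40.9 dBFS.

-40.9 dBFS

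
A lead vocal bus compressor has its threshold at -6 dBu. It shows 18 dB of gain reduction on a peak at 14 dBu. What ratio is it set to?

10:1

Input overshoot = 14 − (-6) = 20 dB.
Output overshoot = 20 − 18 = 2 dB.
Ratio = input overshoot / output overshoot = 20 / 2 = 10.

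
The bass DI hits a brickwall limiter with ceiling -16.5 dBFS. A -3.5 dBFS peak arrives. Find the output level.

At ∞:1, everything above -16.5 dBFS is held at the ceiling.

-16.5 dBFS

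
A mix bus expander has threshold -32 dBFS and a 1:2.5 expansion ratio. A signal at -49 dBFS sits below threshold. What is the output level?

Below threshold, a 1:2.5 expander applies gain = (2.5−1)×(T − x) of attenuation.
(2.5−1) × 17 = 25.5 dB, so output = -49 − 25.5 = -74.5 dBFS.

-74.5 dBFS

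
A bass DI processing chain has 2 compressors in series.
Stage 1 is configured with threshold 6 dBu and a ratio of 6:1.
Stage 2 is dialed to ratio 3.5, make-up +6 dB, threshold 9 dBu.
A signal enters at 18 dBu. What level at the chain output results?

14 dBu

Stage 1: 18 dBu is 12 dB over 6 dBu; at 6:1 that becomes 2 dB over, giving 8 dBu.
Stage 2: 8 dBu ≤ 9 dBu, so stage 2 doesn't engage; make-up brings it to 14 dBu.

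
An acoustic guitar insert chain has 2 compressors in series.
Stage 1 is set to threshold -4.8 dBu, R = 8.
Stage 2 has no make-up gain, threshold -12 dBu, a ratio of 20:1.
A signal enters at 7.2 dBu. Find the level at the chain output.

Stage 1: 12 dB above -4.8 dBu, reduced 8:1 to 1.5 dB above → -3.3 dBu.
Stage 2: -3.3 dBu is 8.7 dB over -12 dBu; at 20:1 that becomes 0.435 dB over, giving -11.565 dBu.

-11.565 dBu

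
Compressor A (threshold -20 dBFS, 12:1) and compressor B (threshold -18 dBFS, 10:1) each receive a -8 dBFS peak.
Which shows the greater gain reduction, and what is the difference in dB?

A, by 2 dB

A: GR = 12 − 12/12 = 11 dB.
B: GR = 10 − 10/10 = 9 dB.
A applies 2 dB more gain reduction.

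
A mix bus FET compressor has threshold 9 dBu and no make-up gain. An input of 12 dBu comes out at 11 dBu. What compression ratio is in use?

Input overshoot = 12 − 9 = 3 dB; output overshoot = 11 − 9 = 2 dB.
Ratio = 3 / 2 = 1.5.

1.5:1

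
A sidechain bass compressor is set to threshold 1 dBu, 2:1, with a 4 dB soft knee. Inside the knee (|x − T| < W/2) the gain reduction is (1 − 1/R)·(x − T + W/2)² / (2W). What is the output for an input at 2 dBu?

x − T + W/2 = 2 − 1 + 2 = 3.
GR = (1 − 1/2) × 3² / 8 = 0.5 × 9 / 8 = 0.5625 dB.
Output = 2 − 0.5625 = 1.4375 dBu.

1.4375 dBu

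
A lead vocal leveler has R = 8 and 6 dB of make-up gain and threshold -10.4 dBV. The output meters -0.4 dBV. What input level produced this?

Before make-up, the level was -0.4 − 6 = -6.4 dBV.
Post-compression overshoot = -6.4 − (-10.4) = 4 dB.
Input overshoot = R × output overshoot = 32 dB → input = -10.4 + 32 = 21.6 dBV.

21.6 dBV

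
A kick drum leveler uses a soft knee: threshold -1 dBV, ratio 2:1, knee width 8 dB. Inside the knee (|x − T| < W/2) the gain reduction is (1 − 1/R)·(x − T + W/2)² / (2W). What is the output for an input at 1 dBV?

-0.125 dBV

x − T + W/2 = 1 − (-1) + 4 = 6.
GR = (1 − 1/2) × 6² / 16 = 0.5 × 36 / 16 = 1.125 dB.
Output = 1 − 1.125 = -0.125 dBV.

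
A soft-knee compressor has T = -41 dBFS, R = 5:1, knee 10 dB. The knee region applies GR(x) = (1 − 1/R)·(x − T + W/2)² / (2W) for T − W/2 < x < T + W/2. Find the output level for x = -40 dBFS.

-41.44 dBFS

x − T + W/2 = -40 − (-41) + 5 = 6.
GR = (1 − 1/5) × 6² / 20 = 0.8 × 36 / 20 = 1.44 dB.
Output = -40 − 1.44 = -41.44 dBFS.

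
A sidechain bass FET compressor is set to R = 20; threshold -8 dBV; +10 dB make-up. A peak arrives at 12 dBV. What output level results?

3 dBV

Overshoot: 12 − (-8) = 20 dB.
At 20:1 the overshoot is divided by 20, leaving 1 dB above threshold.
That puts the output at -7 dBV; make-up adds 10 dB, giving 3 dBV.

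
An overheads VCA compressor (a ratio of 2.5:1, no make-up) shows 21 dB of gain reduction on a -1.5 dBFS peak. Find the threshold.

Gain reduction = -1.5 − (-22.5) = 21 dB; output overshoot = GR / (R − 1) = 21 / 1.5 = 14 dB.
Threshold = output − output overshoot = -22.5 − 14 = -36.5 dBFS.

-36.5 dBFS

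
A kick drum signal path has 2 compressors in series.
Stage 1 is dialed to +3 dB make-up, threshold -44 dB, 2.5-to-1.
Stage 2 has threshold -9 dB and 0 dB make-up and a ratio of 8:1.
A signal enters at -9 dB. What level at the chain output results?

-27 dB

Stage 1: -9 dB is 35 dB over -44 dB; at 2.5:1 that becomes 14 dB over, giving -30 dB; +3 dB make-up → -27 dB.
Stage 2: below threshold (-27 ≤ -9); passes unchanged; output -27 dB.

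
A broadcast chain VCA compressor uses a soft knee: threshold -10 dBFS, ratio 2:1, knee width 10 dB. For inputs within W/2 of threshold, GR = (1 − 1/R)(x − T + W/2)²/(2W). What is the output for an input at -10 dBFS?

-10.625 dBFS

x − T + W/2 = -10 − (-10) + 5 = 5.
GR = (1 − 1/2) × 5² / 20 = 0.5 × 25 / 20 = 0.625 dB.
Output = -10 − 0.625 = -10.625 dBFS.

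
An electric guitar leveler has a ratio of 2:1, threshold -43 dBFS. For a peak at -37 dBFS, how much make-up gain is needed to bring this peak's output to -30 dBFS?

The peak compresses to -43 + 6/2 = -40 dBFS.
To reach -30 dBFS requires -30 − (-40) = 10 dB of make-up.

10 dB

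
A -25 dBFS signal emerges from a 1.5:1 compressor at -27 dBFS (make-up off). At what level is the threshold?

Input is 6 dB above T (since output overshoot × R = input overshoot: (-27 − T)·1.5 = -25 − T gives T = -31 dBFS).
Check: -31 + (-25 − (-31))/1.5 = -31 + 4 = -27 dBFS. ✓

-31 dBFS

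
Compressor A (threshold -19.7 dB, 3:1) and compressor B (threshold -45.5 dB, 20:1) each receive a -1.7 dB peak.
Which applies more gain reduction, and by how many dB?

B, by 29.61 dB

A: GR = 18 − 18/3 = 12 dB.
B: GR = 43.8 − 43.8/20 = 41.61 dB.
B reduces 29.61 dB more.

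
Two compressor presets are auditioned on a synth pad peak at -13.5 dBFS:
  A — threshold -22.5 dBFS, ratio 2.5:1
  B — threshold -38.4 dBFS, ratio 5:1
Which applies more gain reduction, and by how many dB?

A: overshoot 9 dB → output overshoot 3.6 dB → GR 5.4 dB.
B: overshoot 24.9 dB → output overshoot 4.98 dB → GR 19.92 dB.
B reduces 14.52 dB more.

B, by 14.52 dB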